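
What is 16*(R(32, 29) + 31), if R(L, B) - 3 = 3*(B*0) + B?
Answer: 1008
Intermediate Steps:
R(L, B) = 3 + B (R(L, B) = 3 + (3*(B*0) + B) = 3 + (3*0 + B) = 3 + (0 + B) = 3 + B)
16*(R(32, 29) + 31) = 16*((3 + 29) + 31) = 16*(32 + 31) = 16*63 = 1008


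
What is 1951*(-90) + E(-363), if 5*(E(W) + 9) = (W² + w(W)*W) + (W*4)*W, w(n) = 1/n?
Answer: -219149/5 ≈ -43830.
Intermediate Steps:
E(W) = -44/5 + W² (E(W) = -9 + ((W² + W/W) + (W*4)*W)/5 = -9 + ((W² + 1) + (4*W)*W)/5 = -9 + ((1 + W²) + 4*W²)/5 = -9 + (1 + 5*W²)/5 = -9 + (⅕ + W²) = -44/5 + W²)
1951*(-90) + E(-363) = 1951*(-90) + (-44/5 + (-363)²) = -175590 + (-44/5 + 131769) = -175590 + 658801/5 = -219149/5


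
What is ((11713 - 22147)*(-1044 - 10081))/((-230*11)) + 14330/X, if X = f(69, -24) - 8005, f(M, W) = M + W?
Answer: -9240191249/201388 ≈ -45883.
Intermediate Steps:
X = -7960 (X = (69 - 24) - 8005 = 45 - 8005 = -7960)
((11713 - 22147)*(-1044 - 10081))/((-230*11)) + 14330/X = ((11713 - 22147)*(-1044 - 10081))/((-230*11)) + 14330/(-7960) = -10434*(-11125)/(-2530) + 14330*(-1/7960) = 116078250*(-1/2530) - 1433/796 = -11607825/253 - 1433/796 = -9240191249/201388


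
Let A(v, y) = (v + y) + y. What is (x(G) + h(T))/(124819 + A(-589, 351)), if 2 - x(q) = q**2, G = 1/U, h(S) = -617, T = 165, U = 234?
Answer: -33674941/6840776592 ≈ -0.0049227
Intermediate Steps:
A(v, y) = v + 2*y
G = 1/234 ≈ 0.0042735
x(q) = 2 - q**2
(x(G) + h(T))/(124819 + A(-589, 351)) = ((2 - (1/234)**2) - 617)/(124819 + (-589 + 2*351)) = ((2 - 1*1/54756) - 617)/(124819 + (-589 + 702)) = ((2 - 1/54756) - 617)/(124819 + 113) = (109511/54756 - 617)/124932 = -33674941/54756*1/124932 = -33674941/6840776592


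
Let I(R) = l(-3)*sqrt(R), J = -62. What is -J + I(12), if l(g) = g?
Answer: 62 - 6*sqrt(3) ≈ 51.608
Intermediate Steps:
I(R) = -3*sqrt(R)
-J + I(12) = -1*(-62) - 6*sqrt(3) = 62 - 6*sqrt(3)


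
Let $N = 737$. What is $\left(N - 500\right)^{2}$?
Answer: $56169$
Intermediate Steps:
$\left(N - 500\right)^{2} = \left(737 - 500\right)^{2} = 237^{2} = 56169$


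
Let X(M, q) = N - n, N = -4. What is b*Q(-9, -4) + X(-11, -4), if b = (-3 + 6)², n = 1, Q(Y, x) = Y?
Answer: -86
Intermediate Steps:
X(M, q) = -5 (X(M, q) = -4 - 1*1 = -4 - 1 = -5)
b = 9 (b = 3² = 9)
b*Q(-9, -4) + X(-11, -4) = 9*(-9) - 5 = -81 - 5 = -86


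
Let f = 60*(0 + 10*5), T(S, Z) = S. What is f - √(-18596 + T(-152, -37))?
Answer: 3000 - 2*I*√4687 ≈ 3000.0 - 136.92*I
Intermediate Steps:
f = 3000 (f = 60*(0 + 50) = 60*50 = 3000)
f - √(-18596 + T(-152, -37)) = 3000 - √(-18596 - 152) = 3000 - √(-18748) = 3000 - 2*I*√4687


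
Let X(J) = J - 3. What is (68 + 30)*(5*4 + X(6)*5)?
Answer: 3430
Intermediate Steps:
X(J) = -3 + J
(68 + 30)*(5*4 + X(6)*5) = (68 + 30)*(5*4 + (-3 + 6)*5) = 98*(20 + 3*5) = 98*(20 + 15) = 98*35 = 3430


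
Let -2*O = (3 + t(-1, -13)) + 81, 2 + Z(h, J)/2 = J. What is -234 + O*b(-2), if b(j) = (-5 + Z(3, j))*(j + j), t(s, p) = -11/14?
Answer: -16783/7 ≈ -2397.6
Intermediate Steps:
t(s, p) = -11/14 (t(s, p) = -11*1/14 = -11/14)
Z(h, J) = -4 + 2*J
b(j) = 2*j*(-9 + 2*j) (b(j) = (-5 + (-4 + 2*j))*(j + j) = (-9 + 2*j)*(2*j) = 2*j*(-9 + 2*j))
O = -1165/28 (O = -((3 - 11/14) + 81)/2 = -(31/14 + 81)/2 = -½*1165/14 = -1165/28 ≈ -41.607)
-234 + O*b(-2) = -234 - 1165*(-2)*(-9 + 2*(-2))/14 = -234 - 1165*(-2)*(-9 - 4)/14 = -234 - 1165*(-2)*(-13)/14 = -234 - 1165/28*52 = -234 - 15145/7 = -16783/7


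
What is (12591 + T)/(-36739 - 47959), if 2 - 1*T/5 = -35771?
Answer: -95728/42349 ≈ -2.2605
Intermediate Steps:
T = 178865 (T = 10 - 5*(-35771) = 10 + 178855 = 178865)
(12591 + T)/(-36739 - 47959) = (12591 + 178865)/(-36739 - 47959) = 191456/(-84698) = 191456*(-1/84698) = -95728/42349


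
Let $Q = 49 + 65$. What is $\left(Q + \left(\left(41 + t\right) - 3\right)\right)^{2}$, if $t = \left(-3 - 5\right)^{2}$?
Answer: $46656$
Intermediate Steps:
$t = 64$ ($t = \left(-8\right)^{2} = 64$)
$Q = 114$
$\left(Q + \left(\left(41 + t\right) - 3\right)\right)^{2} = \left(114 + \left(\left(41 + 64\right) - 3\right)\right)^{2} = \left(114 + \left(105 - 3\right)\right)^{2} = \left(114 + 102\right)^{2} = 216^{2} = 46656$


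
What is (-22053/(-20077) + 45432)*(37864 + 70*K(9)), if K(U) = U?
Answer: 35112699242598/20077 ≈ 1.7489e+9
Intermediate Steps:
(-22053/(-20077) + 45432)*(37864 + 70*K(9)) = (-22053/(-20077) + 45432)*(37864 + 70*9) = (-22053*(-1/20077) + 45432)*(37864 + 630) = (22053/20077 + 45432)*38494 = (912160317/20077)*38494 = 35112699242598/20077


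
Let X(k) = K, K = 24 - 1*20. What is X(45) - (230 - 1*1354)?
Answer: 1128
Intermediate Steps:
K = 4 (K = 24 - 20 = 4)
X(k) = 4
X(45) - (230 - 1*1354) = 4 - (230 - 1*1354) = 4 - (230 - 1354) = 4 - 1*(-1124) = 4 + 1124 = 1128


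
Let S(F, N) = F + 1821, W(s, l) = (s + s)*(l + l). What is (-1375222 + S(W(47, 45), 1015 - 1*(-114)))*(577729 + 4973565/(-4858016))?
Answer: -3830859451521761159/4858016 ≈ -7.8856e+11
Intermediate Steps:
W(s, l) = 4*l*s (W(s, l) = (2*s)*(2*l) = 4*l*s)
S(F, N) = 1821 + F
(-1375222 + S(W(47, 45), 1015 - 1*(-114)))*(577729 + 4973565/(-4858016)) = (-1375222 + (1821 + 4*45*47))*(577729 + 4973565/(-4858016)) = (-1375222 + (1821 + 8460))*(577729 + 4973565*(-1/4858016)) = (-1375222 + 10281)*(577729 - 4973565/4858016) = -1364941*2806611752099/4858016 = -3830859451521761159/4858016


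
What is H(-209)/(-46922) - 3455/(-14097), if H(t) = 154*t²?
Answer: -47333313634/330729717 ≈ -143.12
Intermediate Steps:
H(-209)/(-46922) - 3455/(-14097) = (154*(-209)²)/(-46922) - 3455/(-14097) = (154*43681)*(-1/46922) - 3455*(-1/14097) = 6726874*(-1/46922) + 3455/14097 = -3363437/23461 + 3455/14097 = -47333313634/330729717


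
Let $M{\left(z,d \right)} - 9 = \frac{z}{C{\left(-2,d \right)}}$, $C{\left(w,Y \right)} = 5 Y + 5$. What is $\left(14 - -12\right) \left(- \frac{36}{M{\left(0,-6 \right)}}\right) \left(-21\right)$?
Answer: $2184$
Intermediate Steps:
$C{\left(w,Y \right)} = 5 + 5 Y$
$M{\left(z,d \right)} = 9 + \frac{z}{5 + 5 d}$
$\left(14 - -12\right) \left(- \frac{36}{M{\left(0,-6 \right)}}\right) \left(-21\right) = \left(14 - -12\right) \left(- \frac{36}{\frac{1}{5} \frac{1}{1 - 6} \left(45 + 0 + 45 \left(-6\right)\right)}\right) \left(-21\right) = \left(14 + 12\right) \left(- \frac{36}{\frac{1}{5} \frac{1}{-5} \left(45 + 0 - 270\right)}\right) \left(-21\right) = 26 \left(- \frac{36}{\frac{1}{5} \left(- \frac{1}{5}\right) \left(-225\right)}\right) \left(-21\right) = 26 \left(- \frac{36}{9}\right) \left(-21\right) = 26 \left(\left(-36\right) \frac{1}{9}\right) \left(-21\right) = 26 \left(-4\right) \left(-21\right) = \left(-104\right) \left(-21\right) = 2184$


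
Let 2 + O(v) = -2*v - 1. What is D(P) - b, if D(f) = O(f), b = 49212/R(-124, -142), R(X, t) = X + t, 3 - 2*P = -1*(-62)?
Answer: 32054/133 ≈ 241.01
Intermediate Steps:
P = -59/2 (P = 3/2 - (-1)*(-62)/2 = 3/2 - ½*62 = 3/2 - 31 = -59/2 ≈ -29.500)
O(v) = -3 - 2*v (O(v) = -2 + (-2*v - 1) = -2 + (-1 - 2*v) = -3 - 2*v)
b = -24606/133 (b = 49212/(-124 - 142) = 49212/(-266) = 49212*(-1/266) = -24606/133 ≈ -185.01)
D(f) = -3 - 2*f
D(P) - b = (-3 - 2*(-59/2)) - 1*(-24606/133) = (-3 + 59) + 24606/133 = 56 + 24606/133 = 32054/133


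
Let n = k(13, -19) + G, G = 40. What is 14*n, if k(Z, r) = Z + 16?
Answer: 966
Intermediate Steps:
k(Z, r) = 16 + Z
n = 69 (n = (16 + 13) + 40 = 29 + 40 = 69)
14*n = 14*69 = 966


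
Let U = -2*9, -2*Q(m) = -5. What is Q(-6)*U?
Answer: -45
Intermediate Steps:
Q(m) = 5/2 (Q(m) = -½*(-5) = 5/2)
U = -18
Q(-6)*U = (5/2)*(-18) = -45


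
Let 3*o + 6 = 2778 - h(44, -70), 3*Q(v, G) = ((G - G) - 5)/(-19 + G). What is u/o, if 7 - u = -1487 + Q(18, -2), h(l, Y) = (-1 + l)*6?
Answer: 94117/52794 ≈ 1.7827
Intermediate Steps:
h(l, Y) = -6 + 6*l
Q(v, G) = -5/(3*(-19 + G)) (Q(v, G) = (((G - G) - 5)/(-19 + G))/3 = ((0 - 5)/(-19 + G))/3 = (-5/(-19 + G))/3 = -5/(3*(-19 + G)))
o = 838 (o = -2 + (2778 - (-6 + 6*44))/3 = -2 + (2778 - (-6 + 264))/3 = -2 + (2778 - 1*258)/3 = -2 + (2778 - 258)/3 = -2 + (⅓)*2520 = -2 + 840 = 838)
u = 94117/63 (u = 7 - (-1487 - 5/(-57 + 3*(-2))) = 7 - (-1487 - 5/(-57 - 6)) = 7 - (-1487 - 5/(-63)) = 7 - (-1487 - 5*(-1/63)) = 7 - (-1487 + 5/63) = 7 - 1*(-93676/63) = 7 + 93676/63 = 94117/63 ≈ 1493.9)
u/o = (94117/63)/838 = (94117/63)*(1/838) = 94117/52794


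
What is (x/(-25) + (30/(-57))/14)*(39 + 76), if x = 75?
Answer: -46460/133 ≈ -349.32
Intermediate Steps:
(x/(-25) + (30/(-57))/14)*(39 + 76) = (75/(-25) + (30/(-57))/14)*(39 + 76) = (75*(-1/25) + (30*(-1/57))*(1/14))*115 = (-3 - 10/19*1/14)*115 = (-3 - 5/133)*115 = -404/133*115 = -46460/133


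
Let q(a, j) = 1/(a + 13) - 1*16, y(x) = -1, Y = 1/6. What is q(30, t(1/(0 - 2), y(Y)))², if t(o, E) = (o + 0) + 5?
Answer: 471969/1849 ≈ 255.26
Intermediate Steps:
Y = ⅙ ≈ 0.16667
t(o, E) = 5 + o (t(o, E) = o + 5 = 5 + o)
q(a, j) = -16 + 1/(13 + a) (q(a, j) = 1/(13 + a) - 16 = -16 + 1/(13 + a))
q(30, t(1/(0 - 2), y(Y)))² = ((-207 - 16*30)/(13 + 30))² = ((-207 - 480)/43)² = ((1/43)*(-687))² = (-687/43)² = 471969/1849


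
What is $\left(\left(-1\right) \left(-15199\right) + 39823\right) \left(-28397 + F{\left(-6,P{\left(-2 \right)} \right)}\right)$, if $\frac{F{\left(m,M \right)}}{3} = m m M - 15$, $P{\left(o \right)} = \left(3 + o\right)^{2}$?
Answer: $-1558993348$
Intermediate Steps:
$F{\left(m,M \right)} = -45 + 3 M m^{2}$ ($F{\left(m,M \right)} = 3 \left(m m M - 15\right) = 3 \left(m^{2} M - 15\right) = 3 \left(M m^{2} - 15\right) = 3 \left(-15 + M m^{2}\right) = -45 + 3 M m^{2}$)
$\left(\left(-1\right) \left(-15199\right) + 39823\right) \left(-28397 + F{\left(-6,P{\left(-2 \right)} \right)}\right) = \left(\left(-1\right) \left(-15199\right) + 39823\right) \left(-28397 - \left(45 - 3 \left(3 - 2\right)^{2} \left(-6\right)^{2}\right)\right) = \left(15199 + 39823\right) \left(-28397 - \left(45 - 3 \cdot 1^{2} \cdot 36\right)\right) = 55022 \left(-28397 - \left(45 - 108\right)\right) = 55022 \left(-28397 + \left(-45 + 108\right)\right) = 55022 \left(-28397 + 63\right) = 55022 \left(-28334\right) = -1558993348$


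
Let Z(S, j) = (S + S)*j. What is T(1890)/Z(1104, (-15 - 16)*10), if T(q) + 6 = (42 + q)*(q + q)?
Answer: -1217159/114080 ≈ -10.669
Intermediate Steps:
T(q) = -6 + 2*q*(42 + q) (T(q) = -6 + (42 + q)*(q + q) = -6 + (42 + q)*(2*q) = -6 + 2*q*(42 + q))
Z(S, j) = 2*S*j (Z(S, j) = (2*S)*j = 2*S*j)
T(1890)/Z(1104, (-15 - 16)*10) = (-6 + 2*1890² + 84*1890)/((2*1104*((-15 - 16)*10))) = (-6 + 2*3572100 + 158760)/((2*1104*(-31*10))) = (-6 + 7144200 + 158760)/((2*1104*(-310))) = 7302954/(-684480) = 7302954*(-1/684480) = -1217159/114080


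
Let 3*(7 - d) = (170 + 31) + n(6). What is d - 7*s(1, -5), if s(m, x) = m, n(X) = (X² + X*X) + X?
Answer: -93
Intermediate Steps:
n(X) = X + 2*X² (n(X) = (X² + X²) + X = 2*X² + X = X + 2*X²)
d = -86 (d = 7 - ((170 + 31) + 6*(1 + 2*6))/3 = 7 - (201 + 6*(1 + 12))/3 = 7 - (201 + 6*13)/3 = 7 - (201 + 78)/3 = 7 - ⅓*279 = 7 - 93 = -86)
d - 7*s(1, -5) = -86 - 7 = -93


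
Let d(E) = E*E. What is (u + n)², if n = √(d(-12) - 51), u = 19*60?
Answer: (1140 + √93)² ≈ 1.3217e+6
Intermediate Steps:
d(E) = E²
u = 1140
n = √93 (n = √((-12)² - 51) = √(144 - 51) = √93 ≈ 9.6436)
(u + n)² = (1140 + √93)²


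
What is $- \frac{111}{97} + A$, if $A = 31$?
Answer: $\frac{2896}{97} \approx 29.856$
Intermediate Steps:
$- \frac{111}{97} + A = - \frac{111}{97} + 31 = \frac{2896}{97}$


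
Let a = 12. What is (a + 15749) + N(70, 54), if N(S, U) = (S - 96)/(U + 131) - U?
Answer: 2905769/185 ≈ 15707.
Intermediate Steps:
N(S, U) = -U + (-96 + S)/(131 + U) (N(S, U) = (-96 + S)/(131 + U) - U = -U + (-96 + S)/(131 + U))
(a + 15749) + N(70, 54) = (12 + 15749) + (-96 + 70 - 1*54² - 131*54)/(131 + 54) = 15761 + (-96 + 70 - 1*2916 - 7074)/185 = 15761 + (-96 + 70 - 2916 - 7074)/185 = 15761 + (1/185)*(-10016) = 15761 - 10016/185 = 2905769/185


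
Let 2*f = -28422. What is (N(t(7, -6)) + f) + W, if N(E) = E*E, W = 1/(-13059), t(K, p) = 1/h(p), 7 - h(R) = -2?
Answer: -1670231599/117531 ≈ -14211.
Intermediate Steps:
f = -14211 (f = (½)*(-28422) = -14211)
h(R) = 9 (h(R) = 7 - 1*(-2) = 7 + 2 = 9)
t(K, p) = ⅑ (t(K, p) = 1/9 = ⅑)
W = -1/13059 ≈ -7.6576e-5
N(E) = E²
(N(t(7, -6)) + f) + W = ((⅑)² - 14211) - 1/13059 = (1/81 - 14211) - 1/13059 = -1151090/81 - 1/13059 = -1670231599/117531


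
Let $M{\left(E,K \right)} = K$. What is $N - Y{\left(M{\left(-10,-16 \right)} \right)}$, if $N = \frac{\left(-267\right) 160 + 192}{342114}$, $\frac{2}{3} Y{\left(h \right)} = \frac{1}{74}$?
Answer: $- \frac{1220081}{8438812} \approx -0.14458$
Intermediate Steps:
$Y{\left(h \right)} = \frac{3}{148}$ ($Y{\left(h \right)} = \frac{3}{2 \cdot 74} = \frac{3}{2} \cdot \frac{1}{74} = \frac{3}{148}$)
$N = - \frac{7088}{57019}$ ($N = \left(-42720 + 192\right) \frac{1}{342114} = \left(-42528\right) \frac{1}{342114} = - \frac{7088}{57019} \approx -0.12431$)
$N - Y{\left(M{\left(-10,-16 \right)} \right)} = - \frac{7088}{57019} - \frac{3}{148} = - \frac{1220081}{8438812}$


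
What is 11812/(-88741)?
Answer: -11812/88741 ≈ -0.13311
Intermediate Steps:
11812/(-88741) = 11812*(-1/88741) = -11812/88741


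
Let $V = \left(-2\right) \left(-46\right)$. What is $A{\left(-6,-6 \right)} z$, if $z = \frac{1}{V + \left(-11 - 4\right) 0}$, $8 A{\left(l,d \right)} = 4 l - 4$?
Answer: $- \frac{7}{184} \approx -0.038043$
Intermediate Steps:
$A{\left(l,d \right)} = - \frac{1}{2} + \frac{l}{2}$ ($A{\left(l,d \right)} = \frac{4 l - 4}{8} = \frac{-4 + 4 l}{8} = - \frac{1}{2} + \frac{l}{2}$)
$V = 92$
$z = \frac{1}{92}$ ($z = \frac{1}{92 + \left(-11 - 4\right) 0} = \frac{1}{92 - 0} = \frac{1}{92 + 0} = \frac{1}{92} \approx 0.01087$)
$A{\left(-6,-6 \right)} z = \left(- \frac{1}{2} + \frac{1}{2} \left(-6\right)\right) \frac{1}{92} = \left(- \frac{1}{2} - 3\right) \frac{1}{92} = \left(- \frac{7}{2}\right) \frac{1}{92} = - \frac{7}{184}$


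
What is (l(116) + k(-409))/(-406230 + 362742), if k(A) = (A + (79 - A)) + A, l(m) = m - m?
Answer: 55/7248 ≈ 0.0075883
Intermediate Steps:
l(m) = 0
k(A) = 79 + A
(l(116) + k(-409))/(-406230 + 362742) = (0 + (79 - 409))/(-406230 + 362742) = (0 - 330)/(-43488) = -330*(-1/43488) = 55/7248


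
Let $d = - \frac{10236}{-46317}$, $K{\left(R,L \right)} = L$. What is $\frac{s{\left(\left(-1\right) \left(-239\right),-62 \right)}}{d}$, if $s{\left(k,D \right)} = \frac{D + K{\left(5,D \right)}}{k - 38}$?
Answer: $- \frac{478609}{171453} \approx -2.7915$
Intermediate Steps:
$s{\left(k,D \right)} = \frac{2 D}{-38 + k}$ ($s{\left(k,D \right)} = \frac{D + D}{k - 38} = \frac{2 D}{-38 + k}$)
$d = \frac{3412}{15439}$ ($d = \left(-10236\right) \left(- \frac{1}{46317}\right) = \frac{3412}{15439} \approx 0.221$)
$\frac{s{\left(\left(-1\right) \left(-239\right),-62 \right)}}{d} = \frac{2 \left(-62\right) \frac{1}{-38 - -239}}{\frac{3412}{15439}} = 2 \left(-62\right) \frac{1}{-38 + 239} \cdot \frac{15439}{3412} = 2 \left(-62\right) \frac{1}{201} \cdot \frac{15439}{3412} = \left(- \frac{124}{201}\right) \frac{15439}{3412} = - \frac{478609}{171453}$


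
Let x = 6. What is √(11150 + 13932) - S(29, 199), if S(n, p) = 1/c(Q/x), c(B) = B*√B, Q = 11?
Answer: √25082 - 6*√66/121 ≈ 157.97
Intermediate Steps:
c(B) = B^(3/2)
S(n, p) = 6*√66/121 (S(n, p) = 1/((11/6)^(3/2)) = 1/(11*√66/36) = 6*√66/121)
√(11150 + 13932) - S(29, 199) = √(11150 + 13932) - 6*√66/121 = √25082 - 6*√66/121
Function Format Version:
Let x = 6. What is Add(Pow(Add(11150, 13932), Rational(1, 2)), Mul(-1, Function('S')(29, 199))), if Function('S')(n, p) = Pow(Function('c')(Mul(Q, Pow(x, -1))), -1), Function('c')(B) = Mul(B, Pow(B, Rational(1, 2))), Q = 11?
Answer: Add(Pow(25082, Rational(1, 2)), Mul(Rational(-6, 121), Pow(66, Rational(1, 2)))) ≈ 157.97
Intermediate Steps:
Function('c')(B) = Pow(B, Rational(3, 2))
Function('S')(n, p) = Mul(Rational(6, 121), Pow(66, Rational(1, 2))) (Function('S')(n, p) = Pow(Pow(Mul(11, Pow(6, -1)), Rational(3, 2)), -1) = Pow(Pow(Mul(11, Rational(1, 6)), Rational(3, 2)), -1) = Pow(Pow(Rational(11, 6), Rational(3, 2)), -1) = Pow(Mul(Rational(11, 36), Pow(66, Rational(1, 2))), -1) = Mul(Rational(6, 121), Pow(66, Rational(1, 2))))
Add(Pow(Add(11150, 13932), Rational(1, 2)), Mul(-1, Function('S')(29, 199))) = Add(Pow(Add(11150, 13932), Rational(1, 2)), Mul(-1, Mul(Rational(6, 121), Pow(66, Rational(1, 2))))) = Add(Pow(25082, Rational(1, 2)), Mul(Rational(-6, 121), Pow(66, Rational(1, 2))))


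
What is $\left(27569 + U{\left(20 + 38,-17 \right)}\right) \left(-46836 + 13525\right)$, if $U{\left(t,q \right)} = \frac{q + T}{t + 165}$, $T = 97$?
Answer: $- \frac{204794928737}{223} \approx -9.1836 \cdot 10^{8}$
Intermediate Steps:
$U{\left(t,q \right)} = \frac{97 + q}{165 + t}$ ($U{\left(t,q \right)} = \frac{q + 97}{t + 165} = \frac{97 + q}{165 + t}$)
$\left(27569 + U{\left(20 + 38,-17 \right)}\right) \left(-46836 + 13525\right) = \left(27569 + \frac{97 - 17}{165 + \left(20 + 38\right)}\right) \left(-46836 + 13525\right) = \left(27569 + \frac{1}{165 + 58} \cdot 80\right) \left(-33311\right) = \left(27569 + \frac{1}{223} \cdot 80\right) \left(-33311\right) = \left(27569 + \frac{80}{223}\right) \left(-33311\right) = \frac{6147967}{223} \left(-33311\right) = - \frac{204794928737}{223}$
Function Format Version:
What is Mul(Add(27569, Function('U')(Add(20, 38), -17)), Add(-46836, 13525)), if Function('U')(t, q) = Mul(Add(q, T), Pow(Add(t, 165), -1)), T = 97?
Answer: Rational(-204794928737, 223) ≈ -9.1836e+8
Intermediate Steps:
Function('U')(t, q) = Mul(Pow(Add(165, t), -1), Add(97, q)) (Function('U')(t, q) = Mul(Add(q, 97), Pow(Add(t, 165), -1)) = Mul(Add(97, q), Pow(Add(165, t), -1)) = Mul(Pow(Add(165, t), -1), Add(97, q)))
Mul(Add(27569, Function('U')(Add(20, 38), -17)), Add(-46836, 13525)) = Mul(Add(27569, Mul(Pow(Add(165, Add(20, 38)), -1), Add(97, -17))), Add(-46836, 13525)) = Mul(Add(27569, Mul(Pow(Add(165, 58), -1), 80)), -33311) = Mul(Add(27569, Mul(Pow(223, -1), 80)), -33311) = Mul(Add(27569, Mul(Rational(1, 223), 80)), -33311) = Mul(Add(27569, Rational(80, 223)), -33311) = Mul(Rational(6147967, 223), -33311) = Rational(-204794928737, 223)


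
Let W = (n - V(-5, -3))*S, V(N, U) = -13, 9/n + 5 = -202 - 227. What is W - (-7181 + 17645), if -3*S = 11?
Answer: -13686091/1302 ≈ -10512.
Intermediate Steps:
n = -9/434 (n = 9/(-5 + (-202 - 227)) = 9/(-5 - 429) = 9/(-434) = 9*(-1/434) = -9/434 ≈ -0.020737)
S = -11/3 (S = -⅓*11 = -11/3 ≈ -3.6667)
W = -61963/1302 (W = (-9/434 - 1*(-13))*(-11/3) = (-9/434 + 13)*(-11/3) = (5633/434)*(-11/3) = -61963/1302 ≈ -47.591)
W - (-7181 + 17645) = -61963/1302 - (-7181 + 17645) = -61963/1302 - 1*10464 = -61963/1302 - 10464 = -13686091/1302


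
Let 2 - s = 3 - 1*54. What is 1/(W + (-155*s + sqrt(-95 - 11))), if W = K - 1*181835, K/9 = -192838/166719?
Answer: -293487325092486/55780321495652732885 - 3088358329*I*sqrt(106)/111560642991305465770 ≈ -5.2615e-6 - 2.8502e-10*I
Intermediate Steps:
s = 53 (s = 2 - (3 - 1*54) = 2 - (3 - 54) = 2 - 1*(-51) = 2 + 51 = 53)
K = -578514/55573 (K = 9*(-192838/166719) = -578514/55573 ≈ -10.410)
W = -10105694969/55573 (W = -578514/55573 - 1*181835 = -578514/55573 - 181835 = -10105694969/55573 ≈ -1.8185e+5)
1/(W + (-155*s + sqrt(-95 - 11))) = 1/(-10105694969/55573 + (-155*53 + sqrt(-95 - 11))) = 1/(-10105694969/55573 + (-8215 + sqrt(-106))) = 1/(-10105694969/55573 + (-8215 + I*sqrt(106))) = 1/(-10562227164/55573 + I*sqrt(106))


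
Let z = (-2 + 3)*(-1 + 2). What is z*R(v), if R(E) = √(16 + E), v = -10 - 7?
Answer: I ≈ 1.0*I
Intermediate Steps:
v = -17
z = 1 (z = 1*1 = 1)
z*R(v) = 1*√(16 - 17) = 1*√(-1) = 1*I = I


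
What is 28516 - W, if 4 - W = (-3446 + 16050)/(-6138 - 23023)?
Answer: 831425828/29161 ≈ 28512.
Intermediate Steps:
W = 129248/29161 (W = 4 - (-3446 + 16050)/(-6138 - 23023) = 4 - 12604/(-29161) = 4 - 12604*(-1)/29161 = 4 - 1*(-12604/29161) = 4 + 12604/29161 = 129248/29161 ≈ 4.4322)
28516 - W = 28516 - 1*129248/29161 = 28516 - 129248/29161 = 831425828/29161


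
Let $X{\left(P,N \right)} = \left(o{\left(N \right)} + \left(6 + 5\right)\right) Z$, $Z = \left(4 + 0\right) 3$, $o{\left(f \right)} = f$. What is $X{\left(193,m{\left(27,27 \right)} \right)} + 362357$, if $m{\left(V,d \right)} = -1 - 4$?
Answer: $362429$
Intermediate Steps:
$Z = 12$ ($Z = 4 \cdot 3 = 12$)
$m{\left(V,d \right)} = -5$ ($m{\left(V,d \right)} = -1 - 4 = -5$)
$X{\left(P,N \right)} = 132 + 12 N$ ($X{\left(P,N \right)} = \left(N + \left(6 + 5\right)\right) 12 = \left(N + 11\right) 12 = \left(11 + N\right) 12 = 132 + 12 N$)
$X{\left(193,m{\left(27,27 \right)} \right)} + 362357 = \left(132 + 12 \left(-5\right)\right) + 362357 = \left(132 - 60\right) + 362357 = 72 + 362357 = 362429$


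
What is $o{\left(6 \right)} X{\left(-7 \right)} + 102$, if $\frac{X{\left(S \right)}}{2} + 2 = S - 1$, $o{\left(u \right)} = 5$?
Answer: $2$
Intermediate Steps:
$X{\left(S \right)} = -6 + 2 S$ ($X{\left(S \right)} = -4 + 2 \left(S - 1\right) = -4 + 2 \left(-1 + S\right) = -4 + \left(-2 + 2 S\right) = -6 + 2 S$)
$o{\left(6 \right)} X{\left(-7 \right)} + 102 = 5 \left(-6 + 2 \left(-7\right)\right) + 102 = 5 \left(-6 - 14\right) + 102 = 5 \left(-20\right) + 102 = -100 + 102 = 2$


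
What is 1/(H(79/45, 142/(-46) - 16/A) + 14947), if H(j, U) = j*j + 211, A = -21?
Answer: 2025/30701191 ≈ 6.5958e-5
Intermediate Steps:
H(j, U) = 211 + j² (H(j, U) = j² + 211 = 211 + j²)
1/(H(79/45, 142/(-46) - 16/A) + 14947) = 1/((211 + (79/45)²) + 14947) = 1/((211 + 6241/2025) + 14947) = 1/(433516/2025 + 14947) = 1/(30701191/2025) = 2025/30701191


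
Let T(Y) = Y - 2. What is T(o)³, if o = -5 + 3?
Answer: -64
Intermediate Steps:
o = -2
T(Y) = -2 + Y
T(o)³ = (-2 - 2)³ = (-4)³ = -64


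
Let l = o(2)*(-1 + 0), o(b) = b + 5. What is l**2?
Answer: 49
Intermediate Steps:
o(b) = 5 + b
l = -7 (l = (5 + 2)*(-1 + 0) = 7*(-1) = -7)
l**2 = (-7)**2 = 49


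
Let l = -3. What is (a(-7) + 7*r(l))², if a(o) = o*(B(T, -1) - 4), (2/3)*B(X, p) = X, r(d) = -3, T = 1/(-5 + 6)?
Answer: 49/4 ≈ 12.250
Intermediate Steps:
T = 1 (T = 1/1 = 1)
B(X, p) = 3*X/2
a(o) = -5*o/2 (a(o) = o*((3/2)*1 - 4) = o*(3/2 - 4) = o*(-5/2) = -5*o/2)
(a(-7) + 7*r(l))² = (-5/2*(-7) + 7*(-3))² = (35/2 - 21)² = (-7/2)² = 49/4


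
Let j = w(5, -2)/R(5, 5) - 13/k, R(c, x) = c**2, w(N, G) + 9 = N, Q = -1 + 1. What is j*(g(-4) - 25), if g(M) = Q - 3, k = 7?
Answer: 1412/25 ≈ 56.480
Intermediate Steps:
Q = 0
w(N, G) = -9 + N
j = -353/175 (j = (-9 + 5)/(5**2) - 13/7 = -4/25 - 13*1/7 = -4*1/25 - 13/7 = -4/25 - 13/7 = -353/175 ≈ -2.0171)
g(M) = -3 (g(M) = 0 - 3 = -3)
j*(g(-4) - 25) = -353*(-3 - 25)/175 = -353/175*(-28) = 1412/25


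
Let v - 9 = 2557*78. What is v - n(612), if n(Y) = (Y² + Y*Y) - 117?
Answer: -549516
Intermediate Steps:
v = 199455 (v = 9 + 2557*78 = 9 + 199446 = 199455)
n(Y) = -117 + 2*Y² (n(Y) = (Y² + Y²) - 117 = 2*Y² - 117 = -117 + 2*Y²)
v - n(612) = 199455 - (-117 + 2*612²) = 199455 - (-117 + 2*374544) = 199455 - (-117 + 749088) = 199455 - 1*748971 = 199455 - 748971 = -549516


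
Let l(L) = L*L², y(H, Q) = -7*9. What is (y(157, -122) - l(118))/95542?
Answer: -1643095/95542 ≈ -17.198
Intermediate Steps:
y(H, Q) = -63
l(L) = L³
(y(157, -122) - l(118))/95542 = (-63 - 1*118³)/95542 = (-63 - 1*1643032)*(1/95542) = (-63 - 1643032)*(1/95542) = -1643095*1/95542 = -1643095/95542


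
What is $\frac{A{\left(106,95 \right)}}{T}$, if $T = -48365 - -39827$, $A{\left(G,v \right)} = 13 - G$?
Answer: $\frac{31}{2846} \approx 0.010892$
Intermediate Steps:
$T = -8538$ ($T = -48365 + 39827 = -8538$)
$\frac{A{\left(106,95 \right)}}{T} = \frac{13 - 106}{-8538} = \left(13 - 106\right) \left(- \frac{1}{8538}\right) = \left(-93\right) \left(- \frac{1}{8538}\right) = \frac{31}{2846}$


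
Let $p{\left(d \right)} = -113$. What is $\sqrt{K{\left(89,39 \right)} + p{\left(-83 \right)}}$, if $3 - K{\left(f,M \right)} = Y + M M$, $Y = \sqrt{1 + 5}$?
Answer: $\sqrt{-1631 - \sqrt{6}} \approx 40.416 i$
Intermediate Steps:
$Y = \sqrt{6} \approx 2.4495$
$K{\left(f,M \right)} = 3 - \sqrt{6} - M^{2}$ ($K{\left(f,M \right)} = 3 - \left(\sqrt{6} + M M\right) = 3 - \left(\sqrt{6} + M^{2}\right) = 3 - \sqrt{6} - M^{2}$)
$\sqrt{K{\left(89,39 \right)} + p{\left(-83 \right)}} = \sqrt{\left(3 - \sqrt{6} - 39^{2}\right) - 113} = \sqrt{\left(3 - \sqrt{6} - 1521\right) - 113} = \sqrt{\left(-1518 - \sqrt{6}\right) - 113} = \sqrt{-1631 - \sqrt{6}}$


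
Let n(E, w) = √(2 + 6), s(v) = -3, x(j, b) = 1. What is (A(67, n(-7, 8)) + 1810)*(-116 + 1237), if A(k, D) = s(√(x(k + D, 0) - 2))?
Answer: 2025647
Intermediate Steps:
n(E, w) = 2*√2 (n(E, w) = √8 = 2*√2)
A(k, D) = -3
(A(67, n(-7, 8)) + 1810)*(-116 + 1237) = (-3 + 1810)*(-116 + 1237) = 1807*1121 = 2025647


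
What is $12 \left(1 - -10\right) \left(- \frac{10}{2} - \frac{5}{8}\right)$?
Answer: $- \frac{1485}{2} \approx -742.5$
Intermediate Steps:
$12 \left(1 - -10\right) \left(- \frac{10}{2} - \frac{5}{8}\right) = 12 \left(1 + 10\right) \left(\left(-10\right) \frac{1}{2} - \frac{5}{8}\right) = 12 \cdot 11 \left(-5 - \frac{5}{8}\right) = 132 \left(- \frac{45}{8}\right) = - \frac{1485}{2}$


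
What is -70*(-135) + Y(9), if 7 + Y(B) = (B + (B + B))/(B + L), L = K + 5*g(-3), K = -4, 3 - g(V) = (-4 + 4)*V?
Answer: 188887/20 ≈ 9444.3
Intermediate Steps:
g(V) = 3 (g(V) = 3 - (-4 + 4)*V = 3 - 0*V = 3 - 1*0 = 3 + 0 = 3)
L = 11 (L = -4 + 5*3 = -4 + 15 = 11)
Y(B) = -7 + 3*B/(11 + B) (Y(B) = -7 + (B + (B + B))/(B + 11) = -7 + (B + 2*B)/(11 + B) = -7 + (3*B)/(11 + B) = -7 + 3*B/(11 + B))
-70*(-135) + Y(9) = -70*(-135) + (-77 - 4*9)/(11 + 9) = 9450 + (-77 - 36)/20 = 9450 + (1/20)*(-113) = 9450 - 113/20 = 188887/20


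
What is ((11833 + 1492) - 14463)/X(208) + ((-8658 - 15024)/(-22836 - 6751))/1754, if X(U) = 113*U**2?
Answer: 14180032225/63427215040384 ≈ 0.00022356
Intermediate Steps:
((11833 + 1492) - 14463)/X(208) + ((-8658 - 15024)/(-22836 - 6751))/1754 = ((11833 + 1492) - 14463)/((113*208**2)) + ((-8658 - 15024)/(-22836 - 6751))/1754 = (13325 - 14463)/((113*43264)) - 23682/(-29587)*(1/1754) = -1138/4888832 - 23682*(-1/29587)*(1/1754) = -1138*1/4888832 + (23682/29587)*(1/1754) = -569/2444416 + 11841/25947799 = 14180032225/63427215040384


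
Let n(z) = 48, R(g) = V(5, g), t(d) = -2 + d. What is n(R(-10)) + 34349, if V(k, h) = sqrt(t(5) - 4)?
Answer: 34397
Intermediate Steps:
V(k, h) = I (V(k, h) = sqrt((-2 + 5) - 4) = sqrt(3 - 4) = sqrt(-1) = I)
R(g) = I
n(R(-10)) + 34349 = 48 + 34349 = 34397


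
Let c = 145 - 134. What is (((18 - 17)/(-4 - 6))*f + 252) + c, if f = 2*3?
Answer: 1312/5 ≈ 262.40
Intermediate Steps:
c = 11
f = 6
(((18 - 17)/(-4 - 6))*f + 252) + c = (((18 - 17)/(-4 - 6))*6 + 252) + 11 = ((1/(-10))*6 + 252) + 11 = ((1*(-⅒))*6 + 252) + 11 = (-⅒*6 + 252) + 11 = (-⅗ + 252) + 11 = 1257/5 + 11 = 1312/5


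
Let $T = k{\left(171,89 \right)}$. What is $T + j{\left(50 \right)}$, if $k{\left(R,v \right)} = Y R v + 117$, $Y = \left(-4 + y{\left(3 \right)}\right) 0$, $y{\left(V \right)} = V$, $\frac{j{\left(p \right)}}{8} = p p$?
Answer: $20117$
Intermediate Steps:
$j{\left(p \right)} = 8 p^{2}$ ($j{\left(p \right)} = 8 p p = 8 p^{2}$)
$Y = 0$ ($Y = \left(-4 + 3\right) 0 = \left(-1\right) 0 = 0$)
$k{\left(R,v \right)} = 117$ ($k{\left(R,v \right)} = 0 R v + 117 = 0 v + 117 = 0 + 117 = 117$)
$T = 117$
$T + j{\left(50 \right)} = 117 + 8 \cdot 50^{2} = 117 + 8 \cdot 2500 = 117 + 20000 = 20117$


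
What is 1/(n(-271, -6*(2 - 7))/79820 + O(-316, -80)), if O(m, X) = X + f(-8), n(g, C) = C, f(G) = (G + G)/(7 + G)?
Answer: -7982/510845 ≈ -0.015625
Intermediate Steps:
f(G) = 2*G/(7 + G) (f(G) = (2*G)/(7 + G) = 2*G/(7 + G))
O(m, X) = 16 + X (O(m, X) = X + 2*(-8)/(7 - 8) = X + 2*(-8)/(-1) = X + 2*(-8)*(-1) = X + 16 = 16 + X)
1/(n(-271, -6*(2 - 7))/79820 + O(-316, -80)) = 1/(-6*(2 - 7)/79820 + (16 - 80)) = 1/(-6*(-5)*(1/79820) - 64) = 1/(30*(1/79820) - 64) = 1/(3/7982 - 64) = 1/(-510845/7982) = -7982/510845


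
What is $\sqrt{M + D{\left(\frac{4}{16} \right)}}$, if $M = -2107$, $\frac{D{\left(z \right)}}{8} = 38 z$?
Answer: $i \sqrt{2031} \approx 45.067 i$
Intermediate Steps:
$D{\left(z \right)} = 304 z$ ($D{\left(z \right)} = 8 \cdot 38 z = 304 z$)
$\sqrt{M + D{\left(\frac{4}{16} \right)}} = \sqrt{-2107 + 304 \cdot \frac{4}{16}} = \sqrt{-2107 + 304 \cdot 4 \cdot \frac{1}{16}} = \sqrt{-2107 + 304 \cdot \frac{1}{4}} = \sqrt{-2107 + 76} = \sqrt{-2031} = i \sqrt{2031}$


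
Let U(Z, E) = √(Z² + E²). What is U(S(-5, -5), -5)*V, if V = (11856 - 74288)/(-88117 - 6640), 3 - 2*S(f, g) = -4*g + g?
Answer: 62432*√61/94757 ≈ 5.1459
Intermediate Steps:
S(f, g) = 3/2 + 3*g/2 (S(f, g) = 3/2 - (-4*g + g)/2 = 3/2 - (-3)*g/2 = 3/2 + 3*g/2)
U(Z, E) = √(E² + Z²)
V = 62432/94757 (V = -62432/(-94757) = -62432*(-1/94757) = 62432/94757 ≈ 0.65886)
U(S(-5, -5), -5)*V = √((-5)² + (3/2 + (3/2)*(-5))²)*(62432/94757) = √(25 + (3/2 - 15/2)²)*(62432/94757) = √(25 + (-6)²)*(62432/94757) = √(25 + 36)*(62432/94757) = √61*(62432/94757) = 62432*√61/94757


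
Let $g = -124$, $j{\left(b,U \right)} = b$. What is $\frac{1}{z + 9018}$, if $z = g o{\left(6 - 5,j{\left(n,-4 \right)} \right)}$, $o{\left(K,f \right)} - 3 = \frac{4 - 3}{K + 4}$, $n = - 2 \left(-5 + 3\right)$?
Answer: $\frac{5}{43106} \approx 0.00011599$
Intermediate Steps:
$n = 4$ ($n = \left(-2\right) \left(-2\right) = 4$)
$o{\left(K,f \right)} = 3 + \frac{1}{4 + K}$ ($o{\left(K,f \right)} = 3 + \frac{4 - 3}{K + 4} = 3 + 1 \frac{1}{4 + K} = 3 + \frac{1}{4 + K}$)
$z = - \frac{1984}{5}$ ($z = - 124 \frac{13 + 3 \left(6 - 5\right)}{4 + \left(6 - 5\right)} = - 124 \frac{13 + 3 \cdot 1}{4 + 1} = - 124 \frac{13 + 3}{5} = - 124 \cdot \frac{1}{5} \cdot 16 = \left(-124\right) \frac{16}{5} = - \frac{1984}{5} \approx -396.8$)
$\frac{1}{z + 9018} = \frac{1}{- \frac{1984}{5} + 9018} = \frac{1}{\frac{43106}{5}} = \frac{5}{43106}$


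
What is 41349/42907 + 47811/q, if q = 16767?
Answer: 914908420/239807223 ≈ 3.8152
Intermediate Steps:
41349/42907 + 47811/q = 41349/42907 + 47811/16767 = 41349*(1/42907) + 47811*(1/16767) = 41349/42907 + 15937/5589 = 914908420/239807223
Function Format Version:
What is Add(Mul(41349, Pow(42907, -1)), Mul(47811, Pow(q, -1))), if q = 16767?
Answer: Rational(914908420, 239807223) ≈ 3.8152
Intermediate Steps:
Add(Mul(41349, Pow(42907, -1)), Mul(47811, Pow(q, -1))) = Add(Mul(41349, Pow(42907, -1)), Mul(47811, Pow(16767, -1))) = Add(Mul(41349, Rational(1, 42907)), Mul(47811, Rational(1, 16767))) = Add(Rational(41349, 42907), Rational(15937, 5589)) = Rational(914908420, 239807223)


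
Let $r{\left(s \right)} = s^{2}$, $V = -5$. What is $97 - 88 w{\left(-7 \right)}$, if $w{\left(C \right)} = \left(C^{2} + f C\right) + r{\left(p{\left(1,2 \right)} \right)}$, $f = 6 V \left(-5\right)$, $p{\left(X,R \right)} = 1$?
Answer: $88097$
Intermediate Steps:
$f = 150$ ($f = 6 \left(-5\right) \left(-5\right) = \left(-30\right) \left(-5\right) = 150$)
$w{\left(C \right)} = 1 + C^{2} + 150 C$ ($w{\left(C \right)} = \left(C^{2} + 150 C\right) + 1^{2} = \left(C^{2} + 150 C\right) + 1 = 1 + C^{2} + 150 C$)
$97 - 88 w{\left(-7 \right)} = 97 - 88 \left(1 + \left(-7\right)^{2} + 150 \left(-7\right)\right) = 97 - 88 \left(1 + 49 - 1050\right) = 97 - -88000 = 97 + 88000 = 88097$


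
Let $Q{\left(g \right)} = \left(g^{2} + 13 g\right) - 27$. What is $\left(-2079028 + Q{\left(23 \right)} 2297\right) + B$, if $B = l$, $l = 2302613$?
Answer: $2063482$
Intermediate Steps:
$B = 2302613$
$Q{\left(g \right)} = -27 + g^{2} + 13 g$
$\left(-2079028 + Q{\left(23 \right)} 2297\right) + B = \left(-2079028 + \left(-27 + 23^{2} + 13 \cdot 23\right) 2297\right) + 2302613 = \left(-2079028 + \left(-27 + 529 + 299\right) 2297\right) + 2302613 = \left(-2079028 + 801 \cdot 2297\right) + 2302613 = \left(-2079028 + 1839897\right) + 2302613 = -239131 + 2302613 = 2063482$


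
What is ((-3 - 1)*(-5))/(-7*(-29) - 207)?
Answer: -5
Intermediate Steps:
((-3 - 1)*(-5))/(-7*(-29) - 207) = (-4*(-5))/(203 - 207) = 20/(-4) = -¼*20 = -5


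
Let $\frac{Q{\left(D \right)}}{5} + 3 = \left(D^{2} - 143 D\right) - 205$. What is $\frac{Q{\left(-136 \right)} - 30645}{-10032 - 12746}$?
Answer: $- \frac{158035}{22778} \approx -6.9381$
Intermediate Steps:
$Q{\left(D \right)} = -1040 - 715 D + 5 D^{2}$ ($Q{\left(D \right)} = -15 + 5 \left(\left(D^{2} - 143 D\right) - 205\right) = -15 + 5 \left(-205 + D^{2} - 143 D\right) = -15 - \left(1025 - 5 D^{2} + 715 D\right) = -1040 - 715 D + 5 D^{2}$)
$\frac{Q{\left(-136 \right)} - 30645}{-10032 - 12746} = \frac{\left(-1040 - -97240 + 5 \left(-136\right)^{2}\right) - 30645}{-10032 - 12746} = \frac{\left(-1040 + 97240 + 5 \cdot 18496\right) - 30645}{-22778} = \left(\left(-1040 + 97240 + 92480\right) - 30645\right) \left(- \frac{1}{22778}\right) = \left(188680 - 30645\right) \left(- \frac{1}{22778}\right) = 158035 \left(- \frac{1}{22778}\right) = - \frac{158035}{22778}$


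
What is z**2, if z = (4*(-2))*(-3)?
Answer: 576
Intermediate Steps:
z = 24 (z = -8*(-3) = 24)
z**2 = 24**2 = 576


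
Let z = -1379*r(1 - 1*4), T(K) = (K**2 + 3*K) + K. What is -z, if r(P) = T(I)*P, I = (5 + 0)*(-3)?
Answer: -682605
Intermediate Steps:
I = -15 (I = 5*(-3) = -15)
T(K) = K**2 + 4*K
r(P) = 165*P (r(P) = (-15*(4 - 15))*P = (-15*(-11))*P = 165*P)
z = 682605 (z = -227535*(1 - 1*4) = -227535*(1 - 4) = -227535*(-3) = -1379*(-495) = 682605)
-z = -1*682605 = -682605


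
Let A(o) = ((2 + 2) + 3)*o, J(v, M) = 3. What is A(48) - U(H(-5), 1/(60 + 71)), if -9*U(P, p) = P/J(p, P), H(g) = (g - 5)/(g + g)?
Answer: 9073/27 ≈ 336.04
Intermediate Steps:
A(o) = 7*o (A(o) = (4 + 3)*o = 7*o)
H(g) = (-5 + g)/(2*g) (H(g) = (-5 + g)/((2*g)) = (-5 + g)*(1/(2*g)) = (-5 + g)/(2*g))
U(P, p) = -P/27 (U(P, p) = -P/(9*3) = -P/27)
A(48) - U(H(-5), 1/(60 + 71)) = 7*48 - (-1)*(½)*(-5 - 5)/(-5)/27 = 336 - (-1)*(½)*(-⅕)*(-10)/27 = 336 - (-1)/27 = 336 - 1*(-1/27) = 336 + 1/27 = 9073/27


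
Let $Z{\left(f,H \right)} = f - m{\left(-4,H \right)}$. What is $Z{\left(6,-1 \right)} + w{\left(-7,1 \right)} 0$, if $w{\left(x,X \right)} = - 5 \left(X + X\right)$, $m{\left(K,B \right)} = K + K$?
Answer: $14$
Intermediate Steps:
$m{\left(K,B \right)} = 2 K$
$w{\left(x,X \right)} = - 10 X$ ($w{\left(x,X \right)} = - 5 \cdot 2 X = - 10 X$)
$Z{\left(f,H \right)} = 8 + f$ ($Z{\left(f,H \right)} = f - 2 \left(-4\right) = f - -8 = f + 8 = 8 + f$)
$Z{\left(6,-1 \right)} + w{\left(-7,1 \right)} 0 = \left(8 + 6\right) + \left(-10\right) 1 \cdot 0 = 14 - 0 = 14 + 0 = 14$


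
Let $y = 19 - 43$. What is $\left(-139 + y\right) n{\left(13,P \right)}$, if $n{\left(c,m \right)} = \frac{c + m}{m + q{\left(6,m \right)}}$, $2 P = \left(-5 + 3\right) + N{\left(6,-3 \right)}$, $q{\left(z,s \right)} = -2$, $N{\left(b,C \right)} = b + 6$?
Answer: $-978$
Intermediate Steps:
$N{\left(b,C \right)} = 6 + b$
$y = -24$
$P = 5$ ($P = \frac{\left(-5 + 3\right) + \left(6 + 6\right)}{2} = \frac{-2 + 12}{2} = \frac{1}{2} \cdot 10 = 5$)
$n{\left(c,m \right)} = \frac{c + m}{-2 + m}$ ($n{\left(c,m \right)} = \frac{c + m}{m - 2} = \frac{c + m}{-2 + m}$)
$\left(-139 + y\right) n{\left(13,P \right)} = \left(-139 - 24\right) \frac{13 + 5}{-2 + 5} = - 163 \cdot \frac{1}{3} \cdot 18 = \left(-163\right) 6 = -978$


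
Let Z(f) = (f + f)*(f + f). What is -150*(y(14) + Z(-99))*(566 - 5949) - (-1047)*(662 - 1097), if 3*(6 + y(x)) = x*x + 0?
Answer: 31702723055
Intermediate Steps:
Z(f) = 4*f**2 (Z(f) = (2*f)*(2*f) = 4*f**2)
y(x) = -6 + x**2/3 (y(x) = -6 + (x*x + 0)/3 = -6 + (x**2 + 0)/3 = -6 + x**2/3)
-150*(y(14) + Z(-99))*(566 - 5949) - (-1047)*(662 - 1097) = -150*((-6 + (1/3)*14**2) + 4*(-99)**2)*(566 - 5949) - (-1047)*(662 - 1097) = -150*((-6 + (1/3)*196) + 4*9801)*(-5383) - (-1047)*(-435) = -150*((-6 + 196/3) + 39204)*(-5383) - 1*455445 = -150*(178/3 + 39204)*(-5383) - 455445 = -5889500*(-5383) - 455445 = -150*(-634063570/3) - 455445 = 31703178500 - 455445 = 31702723055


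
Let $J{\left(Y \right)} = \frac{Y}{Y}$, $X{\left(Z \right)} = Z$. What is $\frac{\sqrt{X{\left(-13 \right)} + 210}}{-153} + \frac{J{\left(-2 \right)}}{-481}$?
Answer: $- \frac{1}{481} - \frac{\sqrt{197}}{153} \approx -0.093815$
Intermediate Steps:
$J{\left(Y \right)} = 1$
$\frac{\sqrt{X{\left(-13 \right)} + 210}}{-153} + \frac{J{\left(-2 \right)}}{-481} = \frac{\sqrt{-13 + 210}}{-153} + 1 \frac{1}{-481} = \sqrt{197} \left(- \frac{1}{153}\right) + 1 \left(- \frac{1}{481}\right) = - \frac{\sqrt{197}}{153} - \frac{1}{481} = - \frac{1}{481} - \frac{\sqrt{197}}{153}$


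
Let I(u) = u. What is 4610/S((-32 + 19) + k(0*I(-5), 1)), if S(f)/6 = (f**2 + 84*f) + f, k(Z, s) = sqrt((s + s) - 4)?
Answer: -2305*I/(177*sqrt(2) + 2814*I) ≈ -0.81269 - 0.072292*I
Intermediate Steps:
k(Z, s) = sqrt(-4 + 2*s) (k(Z, s) = sqrt(2*s - 4) = sqrt(-4 + 2*s))
S(f) = 6*f**2 + 510*f (S(f) = 6*((f**2 + 84*f) + f) = 6*(f**2 + 85*f) = 6*f**2 + 510*f)
4610/S((-32 + 19) + k(0*I(-5), 1)) = 4610/((6*((-32 + 19) + sqrt(-4 + 2*1))*(85 + ((-32 + 19) + sqrt(-4 + 2*1))))) = 4610/((6*(-13 + sqrt(-4 + 2))*(85 + (-13 + sqrt(-4 + 2))))) = 4610/((6*(-13 + sqrt(-2))*(85 + (-13 + sqrt(-2))))) = 4610/((6*(-13 + I*sqrt(2))*(85 + (-13 + I*sqrt(2))))) = 4610/((6*(-13 + I*sqrt(2))*(72 + I*sqrt(2)))) = 4610*(1/(6*(-13 + I*sqrt(2))*(72 + I*sqrt(2)))) = 2305/(3*(-13 + I*sqrt(2))*(72 + I*sqrt(2)))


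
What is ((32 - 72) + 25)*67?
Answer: -1005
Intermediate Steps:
((32 - 72) + 25)*67 = (-40 + 25)*67 = -15*67 = -1005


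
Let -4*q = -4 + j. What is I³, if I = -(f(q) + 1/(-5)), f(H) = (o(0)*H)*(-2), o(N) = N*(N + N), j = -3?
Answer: 1/125 ≈ 0.0080000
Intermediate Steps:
o(N) = 2*N² (o(N) = N*(2*N) = 2*N²)
q = 7/4 (q = -(-4 - 3)/4 = -¼*(-7) = 7/4 ≈ 1.7500)
f(H) = 0 (f(H) = ((2*0²)*H)*(-2) = ((2*0)*H)*(-2) = (0*H)*(-2) = 0*(-2) = 0)
I = ⅕ (I = -(0 + 1/(-5)) = -(0 - ⅕) = -1*(-⅕) = ⅕ ≈ 0.20000)
I³ = (⅕)³ = 1/125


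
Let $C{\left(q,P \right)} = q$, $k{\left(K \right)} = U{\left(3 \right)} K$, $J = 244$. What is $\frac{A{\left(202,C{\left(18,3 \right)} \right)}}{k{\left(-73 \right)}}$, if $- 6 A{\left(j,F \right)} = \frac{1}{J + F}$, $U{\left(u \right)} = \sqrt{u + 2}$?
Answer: $\frac{\sqrt{5}}{573780} \approx 3.8971 \cdot 10^{-6}$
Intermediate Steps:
$U{\left(u \right)} = \sqrt{2 + u}$
$k{\left(K \right)} = K \sqrt{5}$ ($k{\left(K \right)} = \sqrt{2 + 3} K = \sqrt{5} K = K \sqrt{5}$)
$A{\left(j,F \right)} = - \frac{1}{6 \left(244 + F\right)}$
$\frac{A{\left(202,C{\left(18,3 \right)} \right)}}{k{\left(-73 \right)}} = \frac{\left(-1\right) \frac{1}{1464 + 6 \cdot 18}}{\left(-73\right) \sqrt{5}} = - \frac{1}{1464 + 108} \left(- \frac{\sqrt{5}}{365}\right) = - \frac{1}{1572} \left(- \frac{\sqrt{5}}{365}\right) = \left(-1\right) \frac{1}{1572} \left(- \frac{\sqrt{5}}{365}\right) = - \frac{\left(- \frac{1}{365}\right) \sqrt{5}}{1572} = \frac{\sqrt{5}}{573780}$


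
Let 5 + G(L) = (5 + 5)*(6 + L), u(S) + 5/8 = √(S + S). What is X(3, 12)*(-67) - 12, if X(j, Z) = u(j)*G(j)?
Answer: 28379/8 - 5695*√6 ≈ -10402.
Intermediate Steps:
u(S) = -5/8 + √2*√S (u(S) = -5/8 + √(S + S) = -5/8 + √(2*S) = -5/8 + √2*√S)
G(L) = 55 + 10*L (G(L) = -5 + (5 + 5)*(6 + L) = -5 + 10*(6 + L) = -5 + (60 + 10*L) = 55 + 10*L)
X(j, Z) = (55 + 10*j)*(-5/8 + √2*√j) (X(j, Z) = (-5/8 + √2*√j)*(55 + 10*j) = (55 + 10*j)*(-5/8 + √2*√j))
X(3, 12)*(-67) - 12 = (5*(-5 + 8*√2*√3)*(11 + 2*3)/8)*(-67) - 12 = (5*(-5 + 8*√6)*(11 + 6)/8)*(-67) - 12 = ((5/8)*(-5 + 8*√6)*17)*(-67) - 12 = (-425/8 + 85*√6)*(-67) - 12 = (28475/8 - 5695*√6) - 12 = 28379/8 - 5695*√6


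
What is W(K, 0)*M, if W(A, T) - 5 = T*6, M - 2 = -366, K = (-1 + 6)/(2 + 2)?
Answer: -1820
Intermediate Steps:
K = 5/4 ≈ 1.2500
M = -364 (M = 2 - 366 = -364)
W(A, T) = 5 + 6*T (W(A, T) = 5 + T*6 = 5 + 6*T)
W(K, 0)*M = (5 + 6*0)*(-364) = (5 + 0)*(-364) = 5*(-364) = -1820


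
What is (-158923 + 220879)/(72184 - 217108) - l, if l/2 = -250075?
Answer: 6040306387/12077 ≈ 5.0015e+5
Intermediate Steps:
l = -500150 (l = 2*(-250075) = -500150)
(-158923 + 220879)/(72184 - 217108) - l = (-158923 + 220879)/(72184 - 217108) - 1*(-500150) = 61956/(-144924) + 500150 = 61956*(-1/144924) + 500150 = -5163/12077 + 500150 = 6040306387/12077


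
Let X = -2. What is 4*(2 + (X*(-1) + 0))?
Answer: 16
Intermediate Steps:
4*(2 + (X*(-1) + 0)) = 4*(2 + (-2*(-1) + 0)) = 4*(2 + (2 + 0)) = 4*(2 + 2) = 4*4 = 16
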